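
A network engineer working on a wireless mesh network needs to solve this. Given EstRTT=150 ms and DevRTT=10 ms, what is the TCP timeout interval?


Given: EstRTT = 150 ms, DevRTT = 10 ms
Timeout = EstRTT + 4 * DevRTT
4 * DevRTT = 4 * 10 = 40
Timeout = 150 + 40 = 190 ms

190


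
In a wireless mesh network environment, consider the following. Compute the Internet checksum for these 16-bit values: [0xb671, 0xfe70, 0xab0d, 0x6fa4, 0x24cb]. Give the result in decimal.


Given words: [0xb671, 0xfe70, 0xab0d, 0x6fa4, 0x24cb]
Step 1: Sum all words
Raw sum = 46705 + 65136 + 43789 + 28580 + 9419 = 193629
Step 2: Fold carry: (62557 + 2) = 62559
One's complement = ~62559 & 0xFFFF = 2976

2976


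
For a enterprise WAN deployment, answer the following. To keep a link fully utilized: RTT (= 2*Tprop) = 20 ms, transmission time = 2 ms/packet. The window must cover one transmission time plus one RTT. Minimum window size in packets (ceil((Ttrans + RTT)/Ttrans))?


Given: Ttrans = 2 ms, RTT = 20 ms (= 2 * Tprop, Tprop = 10 ms)
Time until first ACK returns = Ttrans + RTT = 2 + 20 = 22 ms
Need W * Ttrans >= Ttrans + RTT  ->  W >= (Ttrans + RTT) / Ttrans
(Ttrans + RTT) / Ttrans = 22 / 2 = 11
W_min = ceil(11) = 11

11


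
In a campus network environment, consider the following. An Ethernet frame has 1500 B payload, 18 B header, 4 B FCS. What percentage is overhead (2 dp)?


Given: payload = 1500 B, header = 18 B, trailer = 4 B
Overhead bytes = header + trailer = 18 + 4 = 22
Total frame = payload + overhead = 1500 + 22 = 1522
Overhead % = 22 / 1522 * 100 = 1.4455% -> 1.45% (2 dp)

1.45


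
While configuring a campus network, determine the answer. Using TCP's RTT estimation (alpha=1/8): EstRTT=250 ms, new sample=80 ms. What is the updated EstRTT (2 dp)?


Given: EstRTT = 250 ms, SampleRTT = 80 ms, alpha = 1/8
New EstRTT = (1 - alpha) * EstRTT + alpha * SampleRTT
(7/8) * 250 = 218.75
(1/8) * 80 = 10
New EstRTT = 218.75 + 10 = 228.75 ms -> 228.75 ms (2 dp)

228.75


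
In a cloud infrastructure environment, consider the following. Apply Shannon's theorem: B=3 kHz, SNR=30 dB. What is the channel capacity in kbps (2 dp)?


Given: B = 3 kHz, SNR = 30 dB
SNR linear = 10^(30/10) = 1000
1 + SNR = 1001
log2(1001) = 9.9672262588
C = 3 * 1000 * 9.9672262588 = 29901.6788 bps
C = 29.901679 kbps -> 29.90 kbps (2 dp)

29.90


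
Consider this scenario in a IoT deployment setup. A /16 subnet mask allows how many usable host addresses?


Given: subnet mask /16
Host bits = 32 - 16 = 16
Total addresses = 2^16 = 65536
Usable hosts = 65536 - 2 (network + broadcast) = 65534

65534


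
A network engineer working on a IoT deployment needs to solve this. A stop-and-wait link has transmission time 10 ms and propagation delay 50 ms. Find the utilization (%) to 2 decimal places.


Given: Ttrans = 10 ms, Tprop = 50 ms
RTT = 2 * Tprop = 2 * 50 = 100 ms
U = Ttrans / (Ttrans + RTT)
U = 10 / (10 + 100)
U = 10 / 110 = 0.090909
U% = 9.09%

9.09


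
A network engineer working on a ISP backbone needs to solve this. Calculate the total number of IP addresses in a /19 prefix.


Given: CIDR prefix /19
Host bits = 32 - 19 = 13
Total addresses = 2^13 = 8192

8192


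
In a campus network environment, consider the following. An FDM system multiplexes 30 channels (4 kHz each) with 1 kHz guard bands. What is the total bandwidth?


Given: 30 channels, 4 kHz each, guard = 1 kHz
Channel bandwidth = 30 * 4 = 120 kHz
Guard bands = 29 gaps * 1 kHz = 29 kHz
Total = 120 + 29 = 149 kHz

149


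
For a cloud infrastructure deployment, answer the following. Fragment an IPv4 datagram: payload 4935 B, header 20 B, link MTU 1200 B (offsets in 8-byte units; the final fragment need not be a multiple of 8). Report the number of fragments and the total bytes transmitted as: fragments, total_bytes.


Max data per non-final fragment = floor((MTU - header)/8)*8 = floor((1200 - 20)/8)*8 = floor(1180/8)*8 = 1176 B
Final fragment needs no 8-byte alignment: it can carry up to MTU - header = 1180 B
Non-final fragments needed = ceil((payload - 1180) / 1176) = ceil(3755/1176) = ceil(3.1930) = 4
Number of fragments = 4 + 1 = 5
Fragment sizes (data): 4 * 1176 B + 231 B (last, 231 <= 1180 OK)
Total bytes sent = payload + n_frags * header = 4935 + 5*20 = 4935 + 100 = 5035 B

5, 5035


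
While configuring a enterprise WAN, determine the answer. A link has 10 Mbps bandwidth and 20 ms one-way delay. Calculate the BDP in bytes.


Given: bandwidth = 10 Mbps, delay = 20 ms
BDP in bits = 10 * 10^6 * 20 / 1000
BDP in bits = 200000
BDP in bytes = 200000 / 8 = 25000

25000


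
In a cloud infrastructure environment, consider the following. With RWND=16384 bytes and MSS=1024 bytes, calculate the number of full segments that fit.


Given: RWND = 16384 bytes, MSS = 1024 bytes
Full segments = floor(RWND / MSS)
Full segments = floor(16384 / 1024)
Full segments = floor(16.0) = 16

16


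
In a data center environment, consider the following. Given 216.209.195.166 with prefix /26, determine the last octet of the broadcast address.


Given: IP = 216.209.195.166, prefix = /26
Host bits = 32 - 26 = 6
Network last octet = 166 AND mask = 128
Host part size = 2^6 - 1 = 63
Broadcast last octet = 128 OR 63 = 191

191


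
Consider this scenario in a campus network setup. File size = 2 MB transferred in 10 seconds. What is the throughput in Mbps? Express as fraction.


Given: file = 2 MB, time = 10 s
File in Mb = 2 * 8 = 16 Mb
Throughput = 16 / 10 Mbps
Throughput = 8/5 Mbps

8/5


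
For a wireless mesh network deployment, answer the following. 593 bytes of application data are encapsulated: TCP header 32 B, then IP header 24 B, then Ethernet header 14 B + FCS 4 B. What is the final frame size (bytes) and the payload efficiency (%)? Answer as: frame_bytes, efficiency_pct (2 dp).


TCP segment = 593 + 32 = 625 B
IP packet = 625 + 24 = 649 B
Ethernet frame = 649 + 14 + 4 = 667 B
Efficiency = app / frame = 593 / 667 = 0.889055 = 88.9055% -> 88.91% (2 dp)

667, 88.91


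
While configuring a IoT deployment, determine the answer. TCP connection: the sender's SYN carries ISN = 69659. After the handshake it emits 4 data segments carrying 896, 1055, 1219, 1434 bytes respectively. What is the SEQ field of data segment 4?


The SYN occupies sequence number ISN = 69659, so the first data byte is ISN + 1 = 69660.
SEQ of data segment i = (ISN + 1) + sum of payload sizes of segments 1..i-1.
Segment 1: SEQ = 69660, payload = 896 bytes
Segment 2: SEQ = 70556, payload = 1055 bytes
Segment 3: SEQ = 71611, payload = 1219 bytes
Segment 4: SEQ = 72830, payload = 1434 bytes
SEQ of segment 4 = 69660 + 896 + 1055 + 1219 = 72830

72830


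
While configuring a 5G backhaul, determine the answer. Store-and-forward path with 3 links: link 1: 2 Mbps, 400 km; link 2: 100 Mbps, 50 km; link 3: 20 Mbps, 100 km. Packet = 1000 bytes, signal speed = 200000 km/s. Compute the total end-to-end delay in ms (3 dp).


Packet = 1000 bytes = 8000 bits. Store-and-forward: sum (t_trans + t_prop) per link.
Link 1: t_trans = 8000/(2*10^6) s = 4.0000 ms; t_prop = 400/200000 s = 2.0000 ms; subtotal = 6.0000 ms
Link 2: t_trans = 8000/(100*10^6) s = 0.0800 ms; t_prop = 50/200000 s = 0.2500 ms; subtotal = 0.3300 ms
Link 3: t_trans = 8000/(20*10^6) s = 0.4000 ms; t_prop = 100/200000 s = 0.5000 ms; subtotal = 0.9000 ms
End-to-end = 6.0000 + 0.3300 + 0.9000 = 7.2300 ms -> 7.230 ms (3 dp)

7.230


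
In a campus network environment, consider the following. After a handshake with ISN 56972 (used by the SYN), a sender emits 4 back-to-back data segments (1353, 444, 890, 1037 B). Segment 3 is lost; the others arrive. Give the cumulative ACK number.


SYN uses sequence number 56972; first data byte = ISN + 1 = 56973.
Segment 1: SEQ = 56973, len = 1353 B, covers [56973, 58325]
Segment 2: SEQ = 58326, len = 444 B, covers [58326, 58769]
Segment 3: SEQ = 58770, len = 890 B, covers [58770, 59659] [LOST]
Segment 4: SEQ = 59660, len = 1037 B, covers [59660, 60696]
In-order data received: bytes [56973, 58769] (segments 1..2).
Segment 3 missing -> gap begins at byte 58770; later segments buffered out of order.
Cumulative ACK = next expected in-order byte = 56973 + 1353 + 444 = 58770

58770


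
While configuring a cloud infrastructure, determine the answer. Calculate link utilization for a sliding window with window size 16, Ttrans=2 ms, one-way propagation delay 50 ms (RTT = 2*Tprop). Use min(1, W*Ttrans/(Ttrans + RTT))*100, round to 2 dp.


Given: W = 16, Ttrans = 2 ms, RTT = 100 ms (= 2 * Tprop, Tprop = 50 ms)
Cycle time = Ttrans + RTT = 2 + 100 = 102 ms (first packet sent until its ACK returns)
W * Ttrans = 16 * 2 = 32 ms of sending per cycle
W * Ttrans / (Ttrans + RTT) = 32 / 102 = 0.313725
U = min(1, 0.313725) = 0.313725
U% = 31.37%

31.37


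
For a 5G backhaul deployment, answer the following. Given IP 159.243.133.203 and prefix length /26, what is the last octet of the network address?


Given: IP = 159.243.133.203, prefix = /26
Subnet mask = 255.255.255.192
Last octet of IP: 203
Last octet of mask: 192
Network last octet = 203 AND 192 = 192

192


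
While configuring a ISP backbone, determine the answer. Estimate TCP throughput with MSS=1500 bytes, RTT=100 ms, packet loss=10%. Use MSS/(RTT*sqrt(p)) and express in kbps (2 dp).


Given: MSS = 1500 bytes, RTT = 100 ms, loss = 10%
RTT in seconds = 100 / 1000 = 0.1
Loss rate = 10% = 0.1
sqrt(loss) = sqrt(0.1) = 0.316227766017
Throughput (bytes/s) = 1500 / (0.1 * 0.316227766017) = 47434.1649
Throughput (kbps) = 47434.1649 * 8 / 1000 = 379.473319 -> 379.47 kbps (2 dp)

379.47


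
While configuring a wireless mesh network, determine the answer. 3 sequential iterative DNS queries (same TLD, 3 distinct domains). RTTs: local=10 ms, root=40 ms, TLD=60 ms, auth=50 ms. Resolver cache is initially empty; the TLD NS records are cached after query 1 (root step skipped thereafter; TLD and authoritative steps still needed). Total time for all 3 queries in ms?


Lookup 1 (cold cache): local + root + TLD + auth = 10 + 40 + 60 + 50 = 160 ms
Lookups 2..3 (TLD NS cached -> skip root; new domain -> still ask TLD and auth): local + TLD + auth = 10 + 60 + 50 = 120 ms each
Remaining 2 lookups: 2 * 120 = 240 ms
Total = 160 + 240 = 400 ms

400


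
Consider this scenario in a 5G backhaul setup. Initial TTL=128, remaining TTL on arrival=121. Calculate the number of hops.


Given: initial TTL = 128, received TTL = 121
Hops = initial TTL - received TTL
Hops = 128 - 121 = 7

7


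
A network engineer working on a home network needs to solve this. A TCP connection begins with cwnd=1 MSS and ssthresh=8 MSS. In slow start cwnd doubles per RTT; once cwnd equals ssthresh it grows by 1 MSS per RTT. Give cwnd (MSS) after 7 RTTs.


RTT 0: cwnd = 1 MSS (initial)
RTT 1: cwnd = 2 MSS (slow start, doubled)
RTT 2: cwnd = 4 MSS (slow start, doubled)
RTT 3: cwnd = 8 MSS (slow start, doubled)
RTT 4: cwnd = 9 MSS (congestion avoidance, +1)
RTT 5: cwnd = 10 MSS (congestion avoidance, +1)
RTT 6: cwnd = 11 MSS (congestion avoidance, +1)
RTT 7: cwnd = 12 MSS (congestion avoidance, +1)

12


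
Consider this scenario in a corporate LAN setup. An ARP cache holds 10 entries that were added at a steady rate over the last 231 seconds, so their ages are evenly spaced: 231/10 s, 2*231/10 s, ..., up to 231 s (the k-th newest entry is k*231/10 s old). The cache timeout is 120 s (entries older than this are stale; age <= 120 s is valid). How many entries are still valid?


Ages are k * 231/10 s for k = 1..10 (spacing = 23.1000 s).
Entry k is valid iff k * 231/10 <= 120 iff k <= 10 * 120 / 231 = 5.1948
n_valid = floor(5.1948) = 5
(n_stale = 10 - 5 = 5)

5


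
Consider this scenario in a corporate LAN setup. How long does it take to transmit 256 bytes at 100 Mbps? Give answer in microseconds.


Given: packet = 256 bytes, bandwidth = 100 Mbps
Packet in bits = 256 * 8 = 2048 bits
Bandwidth = 100 * 10^6 = 100000000 bps
Time = 2048 / 100000000 seconds
Time in us = 2048 * 10^6 / 100000000 = 20.48

20.48


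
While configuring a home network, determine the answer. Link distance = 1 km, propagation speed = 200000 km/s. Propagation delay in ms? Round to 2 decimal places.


Given: distance = 1 km, speed = 200000 km/s
Delay = distance / speed = 1 / 200000 seconds
Delay in ms = 1 * 1000 / 200000
Delay = 0.0050 ms
Rounded to 2 dp = 0.01 ms

0.01


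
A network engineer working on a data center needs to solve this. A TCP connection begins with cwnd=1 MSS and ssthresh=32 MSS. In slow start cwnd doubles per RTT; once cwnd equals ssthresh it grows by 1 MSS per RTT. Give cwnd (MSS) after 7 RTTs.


RTT 0: cwnd = 1 MSS (initial)
RTT 1: cwnd = 2 MSS (slow start, doubled)
RTT 2: cwnd = 4 MSS (slow start, doubled)
RTT 3: cwnd = 8 MSS (slow start, doubled)
RTT 4: cwnd = 16 MSS (slow start, doubled)
RTT 5: cwnd = 32 MSS (slow start, doubled)
RTT 6: cwnd = 33 MSS (congestion avoidance, +1)
RTT 7: cwnd = 34 MSS (congestion avoidance, +1)

34


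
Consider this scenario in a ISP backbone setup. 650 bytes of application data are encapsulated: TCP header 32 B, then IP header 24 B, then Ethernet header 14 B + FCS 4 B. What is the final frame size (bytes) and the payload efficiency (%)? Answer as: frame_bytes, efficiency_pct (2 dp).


TCP segment = 650 + 32 = 682 B
IP packet = 682 + 24 = 706 B
Ethernet frame = 706 + 14 + 4 = 724 B
Efficiency = app / frame = 650 / 724 = 0.897790 = 89.7790% -> 89.78% (2 dp)

724, 89.78


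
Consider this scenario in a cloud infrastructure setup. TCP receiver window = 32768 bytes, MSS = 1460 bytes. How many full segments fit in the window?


Given: RWND = 32768 bytes, MSS = 1460 bytes
Full segments = floor(RWND / MSS)
Full segments = floor(32768 / 1460)
Full segments = floor(22.4438) = 22

22


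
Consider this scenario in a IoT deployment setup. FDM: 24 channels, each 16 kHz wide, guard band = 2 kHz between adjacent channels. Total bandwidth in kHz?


Given: 24 channels, 16 kHz each, guard = 2 kHz
Channel bandwidth = 24 * 16 = 384 kHz
Guard bands = 23 gaps * 2 kHz = 46 kHz
Total = 384 + 46 = 430 kHz

430


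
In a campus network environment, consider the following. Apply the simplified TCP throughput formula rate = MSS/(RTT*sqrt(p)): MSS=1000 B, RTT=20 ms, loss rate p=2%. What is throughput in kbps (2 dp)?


Given: MSS = 1000 bytes, RTT = 20 ms, loss = 2%
RTT in seconds = 20 / 1000 = 0.02
Loss rate = 2% = 0.02
sqrt(loss) = sqrt(0.02) = 0.141421356237
Throughput (bytes/s) = 1000 / (0.02 * 0.141421356237) = 353553.3906
Throughput (kbps) = 353553.3906 * 8 / 1000 = 2828.427125 -> 2828.43 kbps (2 dp)

2828.43


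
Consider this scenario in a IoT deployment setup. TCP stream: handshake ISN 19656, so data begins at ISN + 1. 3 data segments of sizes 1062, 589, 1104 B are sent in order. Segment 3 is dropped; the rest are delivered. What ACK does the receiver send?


SYN uses sequence number 19656; first data byte = ISN + 1 = 19657.
Segment 1: SEQ = 19657, len = 1062 B, covers [19657, 20718]
Segment 2: SEQ = 20719, len = 589 B, covers [20719, 21307]
Segment 3: SEQ = 21308, len = 1104 B, covers [21308, 22411] [LOST]
In-order data received: bytes [19657, 21307] (segments 1..2).
Segment 3 missing -> gap begins at byte 21308.
Cumulative ACK = next expected in-order byte = 19657 + 1062 + 589 = 21308

21308


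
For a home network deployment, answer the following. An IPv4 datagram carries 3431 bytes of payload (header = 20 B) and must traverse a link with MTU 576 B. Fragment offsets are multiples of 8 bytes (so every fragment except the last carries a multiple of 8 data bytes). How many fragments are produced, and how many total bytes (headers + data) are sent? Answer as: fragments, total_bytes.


Max data per non-final fragment = floor((MTU - header)/8)*8 = floor((576 - 20)/8)*8 = floor(556/8)*8 = 552 B
Final fragment needs no 8-byte alignment: it can carry up to MTU - header = 556 B
Non-final fragments needed = ceil((payload - 556) / 552) = ceil(2875/552) = ceil(5.2083) = 6
Number of fragments = 6 + 1 = 7
Fragment sizes (data): 6 * 552 B + 119 B (last, 119 <= 556 OK)
Total bytes sent = payload + n_frags * header = 3431 + 7*20 = 3431 + 140 = 3571 B

7, 3571


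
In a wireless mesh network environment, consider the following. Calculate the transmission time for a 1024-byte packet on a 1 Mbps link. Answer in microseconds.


Given: packet = 1024 bytes, bandwidth = 1 Mbps
Packet in bits = 1024 * 8 = 8192 bits
Bandwidth = 1 * 10^6 = 1000000 bps
Time = 8192 / 1000000 seconds
Time in us = 8192 * 10^6 / 1000000 = 8192

8192


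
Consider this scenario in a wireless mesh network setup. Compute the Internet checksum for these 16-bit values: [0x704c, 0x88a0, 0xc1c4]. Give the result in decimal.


Given words: [0x704c, 0x88a0, 0xc1c4]
Step 1: Sum all words
Raw sum = 28748 + 34976 + 49604 = 113328
Step 2: Fold carry: (47792 + 1) = 47793
One's complement = ~47793 & 0xFFFF = 17742

17742


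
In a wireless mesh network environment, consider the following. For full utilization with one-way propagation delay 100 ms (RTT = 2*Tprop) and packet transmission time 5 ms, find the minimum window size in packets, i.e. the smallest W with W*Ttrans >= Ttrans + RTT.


Given: Ttrans = 5 ms, RTT = 200 ms (= 2 * Tprop, Tprop = 100 ms)
Time until first ACK returns = Ttrans + RTT = 5 + 200 = 205 ms
Need W * Ttrans >= Ttrans + RTT  ->  W >= (Ttrans + RTT) / Ttrans
(Ttrans + RTT) / Ttrans = 205 / 5 = 41
W_min = ceil(41) = 41

41


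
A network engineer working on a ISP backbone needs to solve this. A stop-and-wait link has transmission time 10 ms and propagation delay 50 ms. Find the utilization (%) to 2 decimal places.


Given: Ttrans = 10 ms, Tprop = 50 ms
RTT = 2 * Tprop = 2 * 50 = 100 ms
U = Ttrans / (Ttrans + RTT)
U = 10 / (10 + 100)
U = 10 / 110 = 0.090909
U% = 9.09%

9.09


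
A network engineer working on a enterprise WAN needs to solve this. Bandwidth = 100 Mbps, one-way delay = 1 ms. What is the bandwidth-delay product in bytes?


Given: bandwidth = 100 Mbps, delay = 1 ms
BDP in bits = 100 * 10^6 * 1 / 1000
BDP in bits = 100000
BDP in bytes = 100000 / 8 = 12500

12500


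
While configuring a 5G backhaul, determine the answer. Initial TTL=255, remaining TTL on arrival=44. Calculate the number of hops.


Given: initial TTL = 255, received TTL = 44
Hops = initial TTL - received TTL
Hops = 255 - 44 = 211

211


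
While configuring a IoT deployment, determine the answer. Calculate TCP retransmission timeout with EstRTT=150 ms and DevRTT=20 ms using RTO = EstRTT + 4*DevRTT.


Given: EstRTT = 150 ms, DevRTT = 20 ms
Timeout = EstRTT + 4 * DevRTT
4 * DevRTT = 4 * 20 = 80
Timeout = 150 + 80 = 230 ms

230


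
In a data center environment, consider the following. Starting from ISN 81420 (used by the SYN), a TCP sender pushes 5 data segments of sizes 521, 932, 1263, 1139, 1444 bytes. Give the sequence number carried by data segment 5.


The SYN occupies sequence number ISN = 81420, so the first data byte is ISN + 1 = 81421.
SEQ of data segment i = (ISN + 1) + sum of payload sizes of segments 1..i-1.
Segment 1: SEQ = 81421, payload = 521 bytes
Segment 2: SEQ = 81942, payload = 932 bytes
Segment 3: SEQ = 82874, payload = 1263 bytes
Segment 4: SEQ = 84137, payload = 1139 bytes
Segment 5: SEQ = 85276, payload = 1444 bytes
SEQ of segment 5 = 81421 + 521 + 932 + 1263 + 1139 = 85276

85276


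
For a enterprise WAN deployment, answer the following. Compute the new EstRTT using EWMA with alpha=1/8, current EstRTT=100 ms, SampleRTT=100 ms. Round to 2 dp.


Given: EstRTT = 100 ms, SampleRTT = 100 ms, alpha = 1/8
New EstRTT = (1 - alpha) * EstRTT + alpha * SampleRTT
(7/8) * 100 = 87.5
(1/8) * 100 = 12.5
New EstRTT = 87.5 + 12.5 = 100 ms -> 100.00 ms (2 dp)

100.00


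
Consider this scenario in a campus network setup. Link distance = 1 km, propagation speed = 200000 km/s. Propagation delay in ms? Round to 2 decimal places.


Given: distance = 1 km, speed = 200000 km/s
Delay = distance / speed = 1 / 200000 seconds
Delay in ms = 1 * 1000 / 200000
Delay = 0.0050 ms
Rounded to 2 dp = 0.01 ms

0.01


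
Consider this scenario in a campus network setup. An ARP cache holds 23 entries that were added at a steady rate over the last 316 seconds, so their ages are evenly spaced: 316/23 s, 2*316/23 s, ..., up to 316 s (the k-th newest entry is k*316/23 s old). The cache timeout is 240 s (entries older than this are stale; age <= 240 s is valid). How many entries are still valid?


Ages are k * 316/23 s for k = 1..23 (spacing = 13.7391 s).
Entry k is valid iff k * 316/23 <= 240 iff k <= 23 * 240 / 316 = 17.4684
n_valid = floor(17.4684) = 17
(n_stale = 23 - 17 = 6)

17


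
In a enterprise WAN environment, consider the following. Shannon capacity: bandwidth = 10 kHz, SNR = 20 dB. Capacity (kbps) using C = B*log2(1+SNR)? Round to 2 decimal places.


Given: B = 10 kHz, SNR = 20 dB
SNR linear = 10^(20/10) = 100
1 + SNR = 101
log2(101) = 6.6582114828
C = 10 * 1000 * 6.6582114828 = 66582.1148 bps
C = 66.582115 kbps -> 66.58 kbps (2 dp)

66.58


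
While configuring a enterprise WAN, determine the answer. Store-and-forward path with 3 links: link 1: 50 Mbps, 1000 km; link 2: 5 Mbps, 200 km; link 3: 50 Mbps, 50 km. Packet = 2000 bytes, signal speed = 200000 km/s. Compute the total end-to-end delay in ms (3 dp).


Packet = 2000 bytes = 16000 bits. Store-and-forward: sum (t_trans + t_prop) per link.
Link 1: t_trans = 16000/(50*10^6) s = 0.3200 ms; t_prop = 1000/200000 s = 5.0000 ms; subtotal = 5.3200 ms
Link 2: t_trans = 16000/(5*10^6) s = 3.2000 ms; t_prop = 200/200000 s = 1.0000 ms; subtotal = 4.2000 ms
Link 3: t_trans = 16000/(50*10^6) s = 0.3200 ms; t_prop = 50/200000 s = 0.2500 ms; subtotal = 0.5700 ms
End-to-end = 5.3200 + 4.2000 + 0.5700 = 10.0900 ms -> 10.090 ms (3 dp)

10.090


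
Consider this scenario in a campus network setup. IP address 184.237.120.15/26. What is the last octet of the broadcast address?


Given: IP = 184.237.120.15, prefix = /26
Host bits = 32 - 26 = 6
Network last octet = 15 AND mask = 0
Host part size = 2^6 - 1 = 63
Broadcast last octet = 0 OR 63 = 63

63


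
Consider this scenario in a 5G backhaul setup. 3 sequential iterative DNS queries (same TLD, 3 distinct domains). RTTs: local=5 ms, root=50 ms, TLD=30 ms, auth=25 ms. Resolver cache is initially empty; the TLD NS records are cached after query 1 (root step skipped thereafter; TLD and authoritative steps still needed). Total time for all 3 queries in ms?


Lookup 1 (cold cache): local + root + TLD + auth = 5 + 50 + 30 + 25 = 110 ms
Lookups 2..3 (TLD NS cached -> skip root; new domain -> still ask TLD and auth): local + TLD + auth = 5 + 30 + 25 = 60 ms each
Remaining 2 lookups: 2 * 60 = 120 ms
Total = 110 + 120 = 230 ms

230


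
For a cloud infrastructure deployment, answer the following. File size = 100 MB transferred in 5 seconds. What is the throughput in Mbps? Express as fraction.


Given: file = 100 MB, time = 5 s
File in Mb = 100 * 8 = 800 Mb
Throughput = 800 / 5 Mbps
Throughput = 160 Mbps

160


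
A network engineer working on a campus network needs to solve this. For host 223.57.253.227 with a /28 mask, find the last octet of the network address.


Given: IP = 223.57.253.227, prefix = /28
Subnet mask = 255.255.255.240
Last octet of IP: 227
Last octet of mask: 240
Network last octet = 227 AND 240 = 224

224


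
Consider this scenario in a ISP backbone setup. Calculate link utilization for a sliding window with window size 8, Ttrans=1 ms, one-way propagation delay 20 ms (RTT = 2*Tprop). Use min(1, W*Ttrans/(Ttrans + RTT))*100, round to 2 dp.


Given: W = 8, Ttrans = 1 ms, RTT = 40 ms (= 2 * Tprop, Tprop = 20 ms)
Cycle time = Ttrans + RTT = 1 + 40 = 41 ms (first packet sent until its ACK returns)
W * Ttrans = 8 * 1 = 8 ms of sending per cycle
W * Ttrans / (Ttrans + RTT) = 8 / 41 = 0.195122
U = min(1, 0.195122) = 0.195122
U% = 19.51%

19.51


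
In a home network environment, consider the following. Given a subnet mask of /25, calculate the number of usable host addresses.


Given: subnet mask /25
Host bits = 32 - 25 = 7
Total addresses = 2^7 = 128
Usable hosts = 128 - 2 (network + broadcast) = 126

126


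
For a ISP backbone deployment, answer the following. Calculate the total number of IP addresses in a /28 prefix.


Given: CIDR prefix /28
Host bits = 32 - 28 = 4
Total addresses = 2^4 = 16

16


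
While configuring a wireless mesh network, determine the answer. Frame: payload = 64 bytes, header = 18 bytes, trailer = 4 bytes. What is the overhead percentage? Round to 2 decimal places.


Given: payload = 64 B, header = 18 B, trailer = 4 B
Overhead bytes = header + trailer = 18 + 4 = 22
Total frame = payload + overhead = 64 + 22 = 86
Overhead % = 22 / 86 * 100 = 25.5814% -> 25.58% (2 dp)

25.58


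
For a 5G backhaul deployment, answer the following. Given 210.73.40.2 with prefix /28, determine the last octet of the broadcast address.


Given: IP = 210.73.40.2, prefix = /28
Host bits = 32 - 28 = 4
Network last octet = 2 AND mask = 0
Host part size = 2^4 - 1 = 15
Broadcast last octet = 0 OR 15 = 15

15


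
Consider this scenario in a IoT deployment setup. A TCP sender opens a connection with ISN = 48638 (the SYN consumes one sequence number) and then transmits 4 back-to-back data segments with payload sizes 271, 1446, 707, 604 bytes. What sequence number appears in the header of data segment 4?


The SYN occupies sequence number ISN = 48638, so the first data byte is ISN + 1 = 48639.
SEQ of data segment i = (ISN + 1) + sum of payload sizes of segments 1..i-1.
Segment 1: SEQ = 48639, payload = 271 bytes
Segment 2: SEQ = 48910, payload = 1446 bytes
Segment 3: SEQ = 50356, payload = 707 bytes
Segment 4: SEQ = 51063, payload = 604 bytes
SEQ of segment 4 = 48639 + 271 + 1446 + 707 = 51063

51063


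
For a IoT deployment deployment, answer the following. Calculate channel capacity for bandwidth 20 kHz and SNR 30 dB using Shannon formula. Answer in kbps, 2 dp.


Given: B = 20 kHz, SNR = 30 dB
SNR linear = 10^(30/10) = 1000
1 + SNR = 1001
log2(1001) = 9.9672262588
C = 20 * 1000 * 9.9672262588 = 199344.5252 bps
C = 199.344525 kbps -> 199.34 kbps (2 dp)

199.34


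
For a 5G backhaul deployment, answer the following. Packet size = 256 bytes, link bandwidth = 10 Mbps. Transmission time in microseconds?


Given: packet = 256 bytes, bandwidth = 10 Mbps
Packet in bits = 256 * 8 = 2048 bits
Bandwidth = 10 * 10^6 = 10000000 bps
Time = 2048 / 10000000 seconds
Time in us = 2048 * 10^6 / 10000000 = 204.8

204.8


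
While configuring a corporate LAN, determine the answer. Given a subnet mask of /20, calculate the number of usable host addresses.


Given: subnet mask /20
Host bits = 32 - 20 = 12
Total addresses = 2^12 = 4096
Usable hosts = 4096 - 2 (network + broadcast) = 4094

4094


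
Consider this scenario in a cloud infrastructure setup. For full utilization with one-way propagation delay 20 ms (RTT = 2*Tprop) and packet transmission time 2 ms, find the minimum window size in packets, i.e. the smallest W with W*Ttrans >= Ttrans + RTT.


Given: Ttrans = 2 ms, RTT = 40 ms (= 2 * Tprop, Tprop = 20 ms)
Time until first ACK returns = Ttrans + RTT = 2 + 40 = 42 ms
Need W * Ttrans >= Ttrans + RTT  ->  W >= (Ttrans + RTT) / Ttrans
(Ttrans + RTT) / Ttrans = 42 / 2 = 21
W_min = ceil(21) = 21

21


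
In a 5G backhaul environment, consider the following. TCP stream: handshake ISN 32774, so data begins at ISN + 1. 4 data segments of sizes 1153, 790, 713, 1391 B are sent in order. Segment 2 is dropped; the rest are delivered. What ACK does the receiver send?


SYN uses sequence number 32774; first data byte = ISN + 1 = 32775.
Segment 1: SEQ = 32775, len = 1153 B, covers [32775, 33927]
Segment 2: SEQ = 33928, len = 790 B, covers [33928, 34717] [LOST]
Segment 3: SEQ = 34718, len = 713 B, covers [34718, 35430]
Segment 4: SEQ = 35431, len = 1391 B, covers [35431, 36821]
In-order data received: bytes [32775, 33927] (segments 1..1).
Segment 2 missing -> gap begins at byte 33928; later segments buffered out of order.
Cumulative ACK = next expected in-order byte = 32775 + 1153 = 33928

33928


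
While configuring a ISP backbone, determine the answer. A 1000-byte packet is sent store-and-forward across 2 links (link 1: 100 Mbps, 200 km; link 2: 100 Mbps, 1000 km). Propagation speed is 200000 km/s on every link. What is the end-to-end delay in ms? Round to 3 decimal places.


Packet = 1000 bytes = 8000 bits. Store-and-forward: sum (t_trans + t_prop) per link.
Link 1: t_trans = 8000/(100*10^6) s = 0.0800 ms; t_prop = 200/200000 s = 1.0000 ms; subtotal = 1.0800 ms
Link 2: t_trans = 8000/(100*10^6) s = 0.0800 ms; t_prop = 1000/200000 s = 5.0000 ms; subtotal = 5.0800 ms
End-to-end = 1.0800 + 5.0800 = 6.1600 ms -> 6.160 ms (3 dp)

6.160


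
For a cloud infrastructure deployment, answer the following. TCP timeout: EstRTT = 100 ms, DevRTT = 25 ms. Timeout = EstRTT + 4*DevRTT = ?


Given: EstRTT = 100 ms, DevRTT = 25 ms
Timeout = EstRTT + 4 * DevRTT
4 * DevRTT = 4 * 25 = 100
Timeout = 100 + 100 = 200 ms

200


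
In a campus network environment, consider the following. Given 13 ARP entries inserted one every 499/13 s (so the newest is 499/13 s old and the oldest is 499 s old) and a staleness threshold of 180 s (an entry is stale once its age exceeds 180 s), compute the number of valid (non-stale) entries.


Ages are k * 499/13 s for k = 1..13 (spacing = 38.3846 s).
Entry k is valid iff k * 499/13 <= 180 iff k <= 13 * 180 / 499 = 4.6894
n_valid = floor(4.6894) = 4
(n_stale = 13 - 4 = 9)

4


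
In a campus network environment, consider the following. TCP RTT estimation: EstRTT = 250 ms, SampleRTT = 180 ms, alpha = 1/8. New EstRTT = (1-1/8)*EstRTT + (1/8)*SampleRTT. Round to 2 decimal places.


Given: EstRTT = 250 ms, SampleRTT = 180 ms, alpha = 1/8
New EstRTT = (1 - alpha) * EstRTT + alpha * SampleRTT
(7/8) * 250 = 218.75
(1/8) * 180 = 22.5
New EstRTT = 218.75 + 22.5 = 241.25 ms -> 241.25 ms (2 dp)

241.25


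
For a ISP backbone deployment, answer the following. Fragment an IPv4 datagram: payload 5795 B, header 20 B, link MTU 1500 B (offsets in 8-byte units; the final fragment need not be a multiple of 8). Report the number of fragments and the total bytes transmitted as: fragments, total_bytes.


Max data per non-final fragment = floor((MTU - header)/8)*8 = floor((1500 - 20)/8)*8 = floor(1480/8)*8 = 1480 B
Final fragment needs no 8-byte alignment: it can carry up to MTU - header = 1480 B
Non-final fragments needed = ceil((payload - 1480) / 1480) = ceil(4315/1480) = ceil(2.9155) = 3
Number of fragments = 3 + 1 = 4
Fragment sizes (data): 3 * 1480 B + 1355 B (last, 1355 <= 1480 OK)
Total bytes sent = payload + n_frags * header = 5795 + 4*20 = 5795 + 80 = 5875 B

4, 5875


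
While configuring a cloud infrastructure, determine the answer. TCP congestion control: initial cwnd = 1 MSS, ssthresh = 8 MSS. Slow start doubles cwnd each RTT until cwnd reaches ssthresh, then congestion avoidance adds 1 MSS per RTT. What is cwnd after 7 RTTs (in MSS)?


RTT 0: cwnd = 1 MSS (initial)
RTT 1: cwnd = 2 MSS (slow start, doubled)
RTT 2: cwnd = 4 MSS (slow start, doubled)
RTT 3: cwnd = 8 MSS (slow start, doubled)
RTT 4: cwnd = 9 MSS (congestion avoidance, +1)
RTT 5: cwnd = 10 MSS (congestion avoidance, +1)
RTT 6: cwnd = 11 MSS (congestion avoidance, +1)
RTT 7: cwnd = 12 MSS (congestion avoidance, +1)

12


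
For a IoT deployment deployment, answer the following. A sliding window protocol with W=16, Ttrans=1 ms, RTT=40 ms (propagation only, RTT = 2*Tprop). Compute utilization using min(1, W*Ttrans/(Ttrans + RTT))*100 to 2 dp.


Given: W = 16, Ttrans = 1 ms, RTT = 40 ms (= 2 * Tprop, Tprop = 20 ms)
Cycle time = Ttrans + RTT = 1 + 40 = 41 ms (first packet sent until its ACK returns)
W * Ttrans = 16 * 1 = 16 ms of sending per cycle
W * Ttrans / (Ttrans + RTT) = 16 / 41 = 0.390244
U = min(1, 0.390244) = 0.390244
U% = 39.02%

39.02


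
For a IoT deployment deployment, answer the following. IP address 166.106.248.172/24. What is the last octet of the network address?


Given: IP = 166.106.248.172, prefix = /24
Subnet mask = 255.255.255.0
Last octet of IP: 172
Last octet of mask: 0
Network last octet = 172 AND 0 = 0

0


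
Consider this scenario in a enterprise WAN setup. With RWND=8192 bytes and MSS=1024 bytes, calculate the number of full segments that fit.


Given: RWND = 8192 bytes, MSS = 1024 bytes
Full segments = floor(RWND / MSS)
Full segments = floor(8192 / 1024)
Full segments = floor(8.0) = 8

8


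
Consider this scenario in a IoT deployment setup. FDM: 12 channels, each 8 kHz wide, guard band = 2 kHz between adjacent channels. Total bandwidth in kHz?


Given: 12 channels, 8 kHz each, guard = 2 kHz
Channel bandwidth = 12 * 8 = 96 kHz
Guard bands = 11 gaps * 2 kHz = 22 kHz
Total = 96 + 22 = 118 kHz

118


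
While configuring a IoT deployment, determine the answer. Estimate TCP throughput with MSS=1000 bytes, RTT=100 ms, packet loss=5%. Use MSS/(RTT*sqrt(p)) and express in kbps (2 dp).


Given: MSS = 1000 bytes, RTT = 100 ms, loss = 5%
RTT in seconds = 100 / 1000 = 0.1
Loss rate = 5% = 0.05
sqrt(loss) = sqrt(0.05) = 0.223606797750
Throughput (bytes/s) = 1000 / (0.1 * 0.223606797750) = 44721.3595
Throughput (kbps) = 44721.3595 * 8 / 1000 = 357.770876 -> 357.77 kbps (2 dp)

357.77


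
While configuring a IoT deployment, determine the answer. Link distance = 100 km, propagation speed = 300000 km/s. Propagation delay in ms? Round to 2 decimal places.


Given: distance = 100 km, speed = 300000 km/s
Delay = distance / speed = 100 / 300000 seconds
Delay in ms = 100 * 1000 / 300000
Delay = 0.3333 ms
Rounded to 2 dp = 0.33 ms

0.33


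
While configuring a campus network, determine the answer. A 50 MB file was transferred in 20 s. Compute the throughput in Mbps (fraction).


Given: file = 50 MB, time = 20 s
File in Mb = 50 * 8 = 400 Mb
Throughput = 400 / 20 Mbps
Throughput = 20 Mbps

20


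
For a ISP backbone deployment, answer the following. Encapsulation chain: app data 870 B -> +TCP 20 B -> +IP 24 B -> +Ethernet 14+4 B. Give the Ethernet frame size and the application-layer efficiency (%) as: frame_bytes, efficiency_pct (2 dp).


TCP segment = 870 + 20 = 890 B
IP packet = 890 + 24 = 914 B
Ethernet frame = 914 + 14 + 4 = 932 B
Efficiency = app / frame = 870 / 932 = 0.933476 = 93.3476% -> 93.35% (2 dp)

932, 93.35


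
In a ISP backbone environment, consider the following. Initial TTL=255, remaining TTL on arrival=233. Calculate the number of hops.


Given: initial TTL = 255, received TTL = 233
Hops = initial TTL - received TTL
Hops = 255 - 233 = 22

22


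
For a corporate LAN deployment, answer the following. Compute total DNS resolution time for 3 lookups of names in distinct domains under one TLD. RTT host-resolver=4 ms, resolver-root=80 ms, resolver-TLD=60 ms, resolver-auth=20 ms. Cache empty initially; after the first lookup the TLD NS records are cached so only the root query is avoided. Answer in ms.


Lookup 1 (cold cache): local + root + TLD + auth = 4 + 80 + 60 + 20 = 164 ms
Lookups 2..3 (TLD NS cached -> skip root; new domain -> still ask TLD and auth): local + TLD + auth = 4 + 60 + 20 = 84 ms each
Remaining 2 lookups: 2 * 84 = 168 ms
Total = 164 + 168 = 332 ms

332


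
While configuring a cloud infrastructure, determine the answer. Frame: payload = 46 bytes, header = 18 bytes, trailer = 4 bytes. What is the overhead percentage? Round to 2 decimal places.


Given: payload = 46 B, header = 18 B, trailer = 4 B
Overhead bytes = header + trailer = 18 + 4 = 22
Total frame = payload + overhead = 46 + 22 = 68
Overhead % = 22 / 68 * 100 = 32.3529% -> 32.35% (2 dp)

32.35


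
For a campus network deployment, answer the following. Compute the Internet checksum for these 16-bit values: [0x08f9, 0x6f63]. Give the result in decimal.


Given words: [0x08f9, 0x6f63]
Step 1: Sum all words
Raw sum = 2297 + 28515 = 30812
One's complement = ~30812 & 0xFFFF = 34723

34723


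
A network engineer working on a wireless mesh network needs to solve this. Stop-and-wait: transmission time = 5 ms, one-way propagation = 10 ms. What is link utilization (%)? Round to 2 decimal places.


Given: Ttrans = 5 ms, Tprop = 10 ms
RTT = 2 * Tprop = 2 * 10 = 20 ms
U = Ttrans / (Ttrans + RTT)
U = 5 / (5 + 20)
U = 5 / 25 = 0.2
U% = 20.00%

20.00


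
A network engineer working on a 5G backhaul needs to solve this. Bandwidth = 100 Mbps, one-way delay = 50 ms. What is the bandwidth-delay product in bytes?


Given: bandwidth = 100 Mbps, delay = 50 ms
BDP in bits = 100 * 10^6 * 50 / 1000
BDP in bits = 5000000
BDP in bytes = 5000000 / 8 = 625000

625000


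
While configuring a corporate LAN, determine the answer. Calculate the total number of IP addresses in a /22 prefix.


Given: CIDR prefix /22
Host bits = 32 - 22 = 10
Total addresses = 2^10 = 1024

1024


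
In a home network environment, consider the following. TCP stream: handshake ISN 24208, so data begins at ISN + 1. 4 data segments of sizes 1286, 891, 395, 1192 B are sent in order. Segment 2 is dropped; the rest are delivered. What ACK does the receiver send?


SYN uses sequence number 24208; first data byte = ISN + 1 = 24209.
Segment 1: SEQ = 24209, len = 1286 B, covers [24209, 25494]
Segment 2: SEQ = 25495, len = 891 B, covers [25495, 26385] [LOST]
Segment 3: SEQ = 26386, len = 395 B, covers [26386, 26780]
Segment 4: SEQ = 26781, len = 1192 B, covers [26781, 27972]
In-order data received: bytes [24209, 25494] (segments 1..1).
Segment 2 missing -> gap begins at byte 25495; later segments buffered out of order.
Cumulative ACK = next expected in-order byte = 24209 + 1286 = 25495

25495


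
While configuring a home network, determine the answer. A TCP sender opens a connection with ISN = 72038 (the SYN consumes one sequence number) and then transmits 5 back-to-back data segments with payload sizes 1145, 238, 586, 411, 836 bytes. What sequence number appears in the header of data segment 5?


The SYN occupies sequence number ISN = 72038, so the first data byte is ISN + 1 = 72039.
SEQ of data segment i = (ISN + 1) + sum of payload sizes of segments 1..i-1.
Segment 1: SEQ = 72039, payload = 1145 bytes
Segment 2: SEQ = 73184, payload = 238 bytes
Segment 3: SEQ = 73422, payload = 586 bytes
Segment 4: SEQ = 74008, payload = 411 bytes
Segment 5: SEQ = 74419, payload = 836 bytes
SEQ of segment 5 = 72039 + 1145 + 238 + 586 + 411 = 74419

74419


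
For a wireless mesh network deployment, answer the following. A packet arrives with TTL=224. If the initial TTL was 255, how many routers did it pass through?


Given: initial TTL = 255, received TTL = 224
Hops = initial TTL - received TTL
Hops = 255 - 224 = 31

31


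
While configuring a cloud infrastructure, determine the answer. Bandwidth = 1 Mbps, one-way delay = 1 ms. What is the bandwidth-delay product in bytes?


Given: bandwidth = 1 Mbps, delay = 1 ms
BDP in bits = 1 * 10^6 * 1 / 1000
BDP in bits = 1000
BDP in bytes = 1000 / 8 = 125

125


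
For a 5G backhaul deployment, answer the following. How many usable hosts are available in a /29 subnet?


Given: subnet mask /29
Host bits = 32 - 29 = 3
Total addresses = 2^3 = 8
Usable hosts = 8 - 2 (network + broadcast) = 6

6


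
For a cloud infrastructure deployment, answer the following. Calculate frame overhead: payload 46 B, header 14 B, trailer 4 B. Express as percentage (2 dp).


Given: payload = 46 B, header = 14 B, trailer = 4 B
Overhead bytes = header + trailer = 14 + 4 = 18
Total frame = payload + overhead = 46 + 18 = 64
Overhead % = 18 / 64 * 100 = 28.1250% -> 28.13% (2 dp)

28.13


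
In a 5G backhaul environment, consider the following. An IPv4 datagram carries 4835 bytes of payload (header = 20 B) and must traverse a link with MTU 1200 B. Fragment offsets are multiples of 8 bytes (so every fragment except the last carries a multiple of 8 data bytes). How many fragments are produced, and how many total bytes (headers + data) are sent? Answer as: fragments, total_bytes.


Max data per non-final fragment = floor((MTU - header)/8)*8 = floor((1200 - 20)/8)*8 = floor(1180/8)*8 = 1176 B
Final fragment needs no 8-byte alignment: it can carry up to MTU - header = 1180 B
Non-final fragments needed = ceil((payload - 1180) / 1176) = ceil(3655/1176) = ceil(3.1080) = 4
Number of fragments = 4 + 1 = 5
Fragment sizes (data): 4 * 1176 B + 131 B (last, 131 <= 1180 OK)
Total bytes sent = payload + n_frags * header = 4835 + 5*20 = 4835 + 100 = 4935 B

5, 4935
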